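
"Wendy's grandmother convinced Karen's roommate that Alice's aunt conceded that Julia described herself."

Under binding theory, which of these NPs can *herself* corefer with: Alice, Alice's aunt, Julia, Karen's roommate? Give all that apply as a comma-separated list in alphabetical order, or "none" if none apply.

*herself* is a reflexive; Principle A requires it to be bound within its binding domain — the clause headed by 'described'.
— Alice: possessor inside the subject DP of the clause headed by 'conceded'; does not c-command the reflexive — cannot bind it (Principle A).
— Alice's aunt: subject of the clause headed by 'conceded'; c-commands the reflexive but lies outside its binding domain — cannot bind it (Principle A).
— Julia: subject of the clause headed by 'described'; c-commands the reflexive within its binding domain — allowed (Principle A).
— Karen's roommate: object of the matrix clause; c-commands the reflexive but lies outside its binding domain — cannot bind it (Principle A).

Julia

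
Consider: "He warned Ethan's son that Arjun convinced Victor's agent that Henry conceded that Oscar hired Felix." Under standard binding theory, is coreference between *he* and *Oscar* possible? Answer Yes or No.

*Oscar* is an R-expression; Principle C requires it to be free (not bound by any c-commanding expression).
— he: subject of the matrix clause; the pronoun c-commands the R-expression — coreference blocked (Principle C).

No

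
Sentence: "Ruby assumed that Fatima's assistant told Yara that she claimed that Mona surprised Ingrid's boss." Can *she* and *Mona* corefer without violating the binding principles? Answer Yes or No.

*Mona* is an R-expression; Principle C requires it to be free (not bound by any c-commanding expression).
— she: subject of the clause headed by 'claimed'; the pronoun c-commands the R-expression — coreference blocked (Principle C).

No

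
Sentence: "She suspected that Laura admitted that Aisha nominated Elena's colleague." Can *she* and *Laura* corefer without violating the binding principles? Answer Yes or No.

No

*Laura* is an R-expression; Principle C requires it to be free (not bound by any c-commanding expression).
— she: subject of the matrix clause; the pronoun c-commands the R-expression — coreference blocked (Principle C).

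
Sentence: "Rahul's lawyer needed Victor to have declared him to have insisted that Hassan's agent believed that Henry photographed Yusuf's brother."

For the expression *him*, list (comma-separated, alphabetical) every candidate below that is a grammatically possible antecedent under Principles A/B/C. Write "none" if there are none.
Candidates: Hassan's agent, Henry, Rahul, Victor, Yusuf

Rahul

*him* is a pronoun; Principle B requires it to be free in its binding domain — the clause headed by 'declared'.
— Hassan's agent: subject of the clause headed by 'believed'; is c-commanded by the pronoun; coreference would bind this R-expression — blocked (Principle C).
— Henry: subject of the clause headed by 'photographed'; is c-commanded by the pronoun; coreference would bind this R-expression — blocked (Principle C).
— Rahul: possessor inside the subject DP of the matrix clause; does not c-command the pronoun — Principle B does not apply; allowed.
— Victor: subject of the clause headed by 'declared'; c-commands the pronoun within its binding domain — blocked (Principle B).
— Yusuf: possessor inside the object DP of the clause headed by 'photographed'; is c-commanded by the pronoun; coreference would bind this R-expression — blocked (Principle C).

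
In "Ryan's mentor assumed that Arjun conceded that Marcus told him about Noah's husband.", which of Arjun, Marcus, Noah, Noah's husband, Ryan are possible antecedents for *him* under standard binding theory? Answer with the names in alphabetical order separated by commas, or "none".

*him* is a pronoun; Principle B requires it to be free in its binding domain — the clause headed by 'told'.
— Arjun: subject of the clause headed by 'conceded'; c-commands the pronoun but lies outside its binding domain — allowed.
— Marcus: subject of the clause headed by 'told'; c-commands the pronoun within its binding domain — blocked (Principle B).
— Noah: possessor inside the second object DP of the clause headed by 'told'; is c-commanded by the pronoun; coreference would bind this R-expression — blocked (Principle C).
— Noah's husband: second object of the clause headed by 'told'; is c-commanded by the pronoun; coreference would bind this R-expression — blocked (Principle C).
— Ryan: possessor inside the subject DP of the matrix clause; does not c-command the pronoun — Principle B does not apply; allowed.

Arjun, Ryan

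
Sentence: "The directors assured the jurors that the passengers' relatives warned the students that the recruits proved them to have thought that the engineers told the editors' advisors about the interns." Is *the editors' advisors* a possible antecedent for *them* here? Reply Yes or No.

*them* is a pronoun; Principle B requires it to be free in its binding domain — the clause headed by 'proved'.
— the editors' advisors: object of the clause headed by 'told'; is c-commanded by the pronoun; coreference would bind this R-expression — blocked (Principle C).

No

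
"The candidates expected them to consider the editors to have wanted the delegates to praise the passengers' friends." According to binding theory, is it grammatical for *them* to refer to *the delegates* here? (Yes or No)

No

*the delegates* is an R-expression; Principle C requires it to be free (not bound by any c-commanding expression).
— them: subject of the clause headed by 'consider'; the pronoun c-commands the R-expression — coreference blocked (Principle C).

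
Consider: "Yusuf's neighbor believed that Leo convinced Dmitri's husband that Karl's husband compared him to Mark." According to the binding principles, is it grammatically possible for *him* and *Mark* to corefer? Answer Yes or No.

No

*him* is a pronoun; Principle B requires it to be free in its binding domain — the clause headed by 'compared'.
— Mark: second object of the clause headed by 'compared'; is c-commanded by the pronoun; coreference would bind this R-expression — blocked (Principle C).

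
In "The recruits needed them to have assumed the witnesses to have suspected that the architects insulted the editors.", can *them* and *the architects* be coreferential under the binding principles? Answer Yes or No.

*the architects* is an R-expression; Principle C requires it to be free (not bound by any c-commanding expression).
— them: subject of the clause headed by 'assumed'; the pronoun c-commands the R-expression — coreference blocked (Principle C).

No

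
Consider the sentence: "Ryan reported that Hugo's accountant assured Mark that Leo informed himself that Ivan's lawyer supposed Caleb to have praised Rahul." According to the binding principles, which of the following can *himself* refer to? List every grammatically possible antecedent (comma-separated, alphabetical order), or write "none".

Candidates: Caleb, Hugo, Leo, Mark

Leo

*himself* is a reflexive; Principle A requires it to be bound within its binding domain — the clause headed by 'informed'.
— Caleb: subject of the clause headed by 'praised'; does not c-command the reflexive — cannot bind it (Principle A).
— Hugo: possessor inside the subject DP of the clause headed by 'assured'; does not c-command the reflexive — cannot bind it (Principle A).
— Leo: subject of the clause headed by 'informed'; c-commands the reflexive within its binding domain — allowed (Principle A).
— Mark: object of the clause headed by 'assured'; c-commands the reflexive but lies outside its binding domain — cannot bind it (Principle A).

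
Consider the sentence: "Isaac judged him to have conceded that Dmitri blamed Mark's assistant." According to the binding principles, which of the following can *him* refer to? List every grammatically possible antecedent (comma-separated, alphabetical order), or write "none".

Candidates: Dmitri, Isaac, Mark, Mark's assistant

none

*him* is a pronoun; Principle B requires it to be free in its binding domain — the matrix clause.
— Dmitri: subject of the clause headed by 'blamed'; is c-commanded by the pronoun; coreference would bind this R-expression — blocked (Principle C).
— Isaac: subject of the matrix clause; c-commands the pronoun within its binding domain — blocked (Principle B).
— Mark: possessor inside the object DP of the clause headed by 'blamed'; is c-commanded by the pronoun; coreference would bind this R-expression — blocked (Principle C).
— Mark's assistant: object of the clause headed by 'blamed'; is c-commanded by the pronoun; coreference would bind this R-expression — blocked (Principle C).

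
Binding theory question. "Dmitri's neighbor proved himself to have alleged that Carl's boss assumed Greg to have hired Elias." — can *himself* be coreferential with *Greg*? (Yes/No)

*himself* is a reflexive; Principle A requires it to be bound within its binding domain — the matrix clause.
— Greg: subject of the clause headed by 'hired'; does not c-command the reflexive — cannot bind it (Principle A).

No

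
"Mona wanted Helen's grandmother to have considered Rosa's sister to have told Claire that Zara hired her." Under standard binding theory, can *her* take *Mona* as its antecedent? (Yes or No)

Yes

*her* is a pronoun; Principle B requires it to be free in its binding domain — the clause headed by 'hired'.
— Mona: subject of the matrix clause; c-commands the pronoun but lies outside its binding domain — allowed.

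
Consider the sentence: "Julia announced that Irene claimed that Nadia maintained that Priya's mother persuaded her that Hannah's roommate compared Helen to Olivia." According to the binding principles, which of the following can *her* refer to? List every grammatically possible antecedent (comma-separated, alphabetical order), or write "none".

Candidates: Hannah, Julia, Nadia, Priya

Julia, Nadia, Priya

*her* is a pronoun; Principle B requires it to be free in its binding domain — the clause headed by 'persuaded'.
— Hannah: possessor inside the subject DP of the clause headed by 'compared'; is c-commanded by the pronoun; coreference would bind this R-expression — blocked (Principle C).
— Julia: subject of the matrix clause; c-commands the pronoun but lies outside its binding domain — allowed.
— Nadia: subject of the clause headed by 'maintained'; c-commands the pronoun but lies outside its binding domain — allowed.
— Priya: possessor inside the subject DP of the clause headed by 'persuaded'; does not c-command the pronoun — Principle B does not apply; allowed.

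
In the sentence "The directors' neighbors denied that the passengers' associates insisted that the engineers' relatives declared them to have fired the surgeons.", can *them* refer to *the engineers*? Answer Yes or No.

Yes

*them* is a pronoun; Principle B requires it to be free in its binding domain — the clause headed by 'declared'.
— the engineers: possessor inside the subject DP of the clause headed by 'declared'; does not c-command the pronoun — Principle B does not apply; allowed.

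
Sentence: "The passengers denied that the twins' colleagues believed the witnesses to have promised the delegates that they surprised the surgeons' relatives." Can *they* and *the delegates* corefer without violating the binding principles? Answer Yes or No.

*the delegates* is an R-expression; Principle C requires it to be free (not bound by any c-commanding expression).
— they: subject of the clause headed by 'surprised'; the pronoun does not c-command the R-expression — coreference allowed.

Yes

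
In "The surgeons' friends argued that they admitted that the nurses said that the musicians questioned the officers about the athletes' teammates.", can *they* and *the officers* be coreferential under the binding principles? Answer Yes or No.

No

*the officers* is an R-expression; Principle C requires it to be free (not bound by any c-commanding expression).
— they: subject of the clause headed by 'admitted'; the pronoun c-commands the R-expression — coreference blocked (Principle C).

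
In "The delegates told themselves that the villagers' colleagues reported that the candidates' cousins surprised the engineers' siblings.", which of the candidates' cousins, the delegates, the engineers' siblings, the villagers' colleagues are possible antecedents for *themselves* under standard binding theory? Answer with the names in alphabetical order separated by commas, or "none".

the delegates

*themselves* is a reflexive; Principle A requires it to be bound within its binding domain — the matrix clause.
— the candidates' cousins: subject of the clause headed by 'surprised'; does not c-command the reflexive — cannot bind it (Principle A).
— the delegates: subject of the matrix clause; c-commands the reflexive within its binding domain — allowed (Principle A).
— the engineers' siblings: object of the clause headed by 'surprised'; does not c-command the reflexive — cannot bind it (Principle A).
— the villagers' colleagues: subject of the clause headed by 'reported'; does not c-command the reflexive — cannot bind it (Principle A).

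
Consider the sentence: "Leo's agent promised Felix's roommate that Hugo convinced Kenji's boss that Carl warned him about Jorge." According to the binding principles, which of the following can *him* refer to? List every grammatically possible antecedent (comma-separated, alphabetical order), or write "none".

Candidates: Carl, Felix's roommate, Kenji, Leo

Felix's roommate, Kenji, Leo

*him* is a pronoun; Principle B requires it to be free in its binding domain — the clause headed by 'warned'.
— Carl: subject of the clause headed by 'warned'; c-commands the pronoun within its binding domain — blocked (Principle B).
— Felix's roommate: object of the matrix clause; c-commands the pronoun but lies outside its binding domain — allowed.
— Kenji: possessor inside the object DP of the clause headed by 'convinced'; does not c-command the pronoun — Principle B does not apply; allowed.
— Leo: possessor inside the subject DP of the matrix clause; does not c-command the pronoun — Principle B does not apply; allowed.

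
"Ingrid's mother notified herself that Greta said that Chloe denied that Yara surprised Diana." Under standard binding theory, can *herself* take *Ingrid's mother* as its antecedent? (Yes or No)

*herself* is a reflexive; Principle A requires it to be bound within its binding domain — the matrix clause.
— Ingrid's mother: subject of the matrix clause; c-commands the reflexive within its binding domain — allowed (Principle A).

Yes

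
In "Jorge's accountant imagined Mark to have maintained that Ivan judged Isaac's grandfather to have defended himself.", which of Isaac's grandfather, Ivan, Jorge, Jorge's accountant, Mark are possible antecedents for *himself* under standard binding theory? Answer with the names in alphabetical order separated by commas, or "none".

*himself* is a reflexive; Principle A requires it to be bound within its binding domain — the clause headed by 'defended'.
— Isaac's grandfather: subject of the clause headed by 'defended'; c-commands the reflexive within its binding domain — allowed (Principle A).
— Ivan: subject of the clause headed by 'judged'; c-commands the reflexive but lies outside its binding domain — cannot bind it (Principle A).
— Jorge: possessor inside the subject DP of the matrix clause; does not c-command the reflexive — cannot bind it (Principle A).
— Jorge's accountant: subject of the matrix clause; c-commands the reflexive but lies outside its binding domain — cannot bind it (Principle A).
— Mark: subject of the clause headed by 'maintained'; c-commands the reflexive but lies outside its binding domain — cannot bind it (Principle A).

Isaac's grandfather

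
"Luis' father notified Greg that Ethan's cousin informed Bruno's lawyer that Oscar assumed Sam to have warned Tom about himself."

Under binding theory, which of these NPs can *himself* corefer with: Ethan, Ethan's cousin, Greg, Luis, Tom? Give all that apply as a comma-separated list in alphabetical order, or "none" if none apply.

*himself* is a reflexive; Principle A requires it to be bound within its binding domain — the clause headed by 'warned'.
— Ethan: possessor inside the subject DP of the clause headed by 'informed'; does not c-command the reflexive — cannot bind it (Principle A).
— Ethan's cousin: subject of the clause headed by 'informed'; c-commands the reflexive but lies outside its binding domain — cannot bind it (Principle A).
— Greg: object of the matrix clause; c-commands the reflexive but lies outside its binding domain — cannot bind it (Principle A).
— Luis: possessor inside the subject DP of the matrix clause; does not c-command the reflexive — cannot bind it (Principle A).
— Tom: object of the clause headed by 'warned'; c-commands the reflexive within its binding domain — allowed (Principle A).

Tom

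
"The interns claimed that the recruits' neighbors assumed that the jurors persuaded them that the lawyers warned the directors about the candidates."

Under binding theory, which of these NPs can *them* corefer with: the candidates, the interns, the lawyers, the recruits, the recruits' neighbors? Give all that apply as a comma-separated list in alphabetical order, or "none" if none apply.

the interns, the recruits, the recruits' neighbors

*them* is a pronoun; Principle B requires it to be free in its binding domain — the clause headed by 'persuaded'.
— the candidates: second object of the clause headed by 'warned'; is c-commanded by the pronoun; coreference would bind this R-expression — blocked (Principle C).
— the interns: subject of the matrix clause; c-commands the pronoun but lies outside its binding domain — allowed.
— the lawyers: subject of the clause headed by 'warned'; is c-commanded by the pronoun; coreference would bind this R-expression — blocked (Principle C).
— the recruits: possessor inside the subject DP of the clause headed by 'assumed'; does not c-command the pronoun — Principle B does not apply; allowed.
— the recruits' neighbors: subject of the clause headed by 'assumed'; c-commands the pronoun but lies outside its binding domain — allowed.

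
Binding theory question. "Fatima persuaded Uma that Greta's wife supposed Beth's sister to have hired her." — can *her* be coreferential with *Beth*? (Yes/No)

Yes

*her* is a pronoun; Principle B requires it to be free in its binding domain — the clause headed by 'hired'.
— Beth: possessor inside the subject DP of the clause headed by 'hired'; does not c-command the pronoun — Principle B does not apply; allowed.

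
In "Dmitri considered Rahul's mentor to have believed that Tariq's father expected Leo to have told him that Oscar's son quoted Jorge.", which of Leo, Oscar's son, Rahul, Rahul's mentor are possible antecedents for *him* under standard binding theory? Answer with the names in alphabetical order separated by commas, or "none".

Rahul, Rahul's mentor

*him* is a pronoun; Principle B requires it to be free in its binding domain — the clause headed by 'told'.
— Leo: subject of the clause headed by 'told'; c-commands the pronoun within its binding domain — blocked (Principle B).
— Oscar's son: subject of the clause headed by 'quoted'; is c-commanded by the pronoun; coreference would bind this R-expression — blocked (Principle C).
— Rahul: possessor inside the subject DP of the clause headed by 'believed'; does not c-command the pronoun — Principle B does not apply; allowed.
— Rahul's mentor: subject of the clause headed by 'believed'; c-commands the pronoun but lies outside its binding domain — allowed.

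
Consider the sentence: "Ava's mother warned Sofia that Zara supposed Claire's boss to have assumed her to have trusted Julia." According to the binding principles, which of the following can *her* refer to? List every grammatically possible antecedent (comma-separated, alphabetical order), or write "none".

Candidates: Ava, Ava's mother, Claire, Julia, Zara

*her* is a pronoun; Principle B requires it to be free in its binding domain — the clause headed by 'assumed'.
— Ava: possessor inside the subject DP of the matrix clause; does not c-command the pronoun — Principle B does not apply; allowed.
— Ava's mother: subject of the matrix clause; c-commands the pronoun but lies outside its binding domain — allowed.
— Claire: possessor inside the subject DP of the clause headed by 'assumed'; does not c-command the pronoun — Principle B does not apply; allowed.
— Julia: object of the clause headed by 'trusted'; is c-commanded by the pronoun; coreference would bind this R-expression — blocked (Principle C).
— Zara: subject of the clause headed by 'supposed'; c-commands the pronoun but lies outside its binding domain — allowed.

Ava, Ava's mother, Claire, Zara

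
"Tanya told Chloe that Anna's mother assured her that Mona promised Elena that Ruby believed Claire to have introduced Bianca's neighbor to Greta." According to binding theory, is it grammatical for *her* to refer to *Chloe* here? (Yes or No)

*Chloe* is an R-expression; Principle C requires it to be free (not bound by any c-commanding expression).
— her: object of the clause headed by 'assured'; the pronoun does not c-command the R-expression — coreference allowed.

Yes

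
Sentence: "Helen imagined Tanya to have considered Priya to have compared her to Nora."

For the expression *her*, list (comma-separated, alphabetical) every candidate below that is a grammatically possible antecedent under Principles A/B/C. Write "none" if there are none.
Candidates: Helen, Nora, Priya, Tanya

*her* is a pronoun; Principle B requires it to be free in its binding domain — the clause headed by 'compared'.
— Helen: subject of the matrix clause; c-commands the pronoun but lies outside its binding domain — allowed.
— Nora: second object of the clause headed by 'compared'; is c-commanded by the pronoun; coreference would bind this R-expression — blocked (Principle C).
— Priya: subject of the clause headed by 'compared'; c-commands the pronoun within its binding domain — blocked (Principle B).
— Tanya: subject of the clause headed by 'considered'; c-commands the pronoun but lies outside its binding domain — allowed.

Helen, Tanya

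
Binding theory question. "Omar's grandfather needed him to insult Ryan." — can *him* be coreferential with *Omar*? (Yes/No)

*him* is a pronoun; Principle B requires it to be free in its binding domain — the matrix clause.
— Omar: possessor inside the subject DP of the matrix clause; does not c-command the pronoun — Principle B does not apply; allowed.

Yes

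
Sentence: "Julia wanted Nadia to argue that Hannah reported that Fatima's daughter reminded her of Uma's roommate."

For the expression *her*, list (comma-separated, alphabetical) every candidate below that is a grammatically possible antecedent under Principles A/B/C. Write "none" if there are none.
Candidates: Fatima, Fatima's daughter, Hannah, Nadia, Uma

*her* is a pronoun; Principle B requires it to be free in its binding domain — the clause headed by 'reminded'.
— Fatima: possessor inside the subject DP of the clause headed by 'reminded'; does not c-command the pronoun — Principle B does not apply; allowed.
— Fatima's daughter: subject of the clause headed by 'reminded'; c-commands the pronoun within its binding domain — blocked (Principle B).
— Hannah: subject of the clause headed by 'reported'; c-commands the pronoun but lies outside its binding domain — allowed.
— Nadia: subject of the clause headed by 'argue'; c-commands the pronoun but lies outside its binding domain — allowed.
— Uma: possessor inside the second object DP of the clause headed by 'reminded'; is c-commanded by the pronoun; coreference would bind this R-expression — blocked (Principle C).

Fatima, Hannah, Nadia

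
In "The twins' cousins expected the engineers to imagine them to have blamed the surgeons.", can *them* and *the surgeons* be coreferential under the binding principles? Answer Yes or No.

No

*the surgeons* is an R-expression; Principle C requires it to be free (not bound by any c-commanding expression).
— them: subject of the clause headed by 'blamed'; the pronoun c-commands the R-expression — coreference blocked (Principle C).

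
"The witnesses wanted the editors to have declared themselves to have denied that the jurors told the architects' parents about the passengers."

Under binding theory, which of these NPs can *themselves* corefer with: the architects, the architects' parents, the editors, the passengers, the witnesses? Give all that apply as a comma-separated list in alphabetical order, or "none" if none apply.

the editors

*themselves* is a reflexive; Principle A requires it to be bound within its binding domain — the clause headed by 'declared'.
— the architects: possessor inside the object DP of the clause headed by 'told'; does not c-command the reflexive — cannot bind it (Principle A).
— the architects' parents: object of the clause headed by 'told'; does not c-command the reflexive — cannot bind it (Principle A).
— the editors: subject of the clause headed by 'declared'; c-commands the reflexive within its binding domain — allowed (Principle A).
— the passengers: second object of the clause headed by 'told'; does not c-command the reflexive — cannot bind it (Principle A).
— the witnesses: subject of the matrix clause; c-commands the reflexive but lies outside its binding domain — cannot bind it (Principle A).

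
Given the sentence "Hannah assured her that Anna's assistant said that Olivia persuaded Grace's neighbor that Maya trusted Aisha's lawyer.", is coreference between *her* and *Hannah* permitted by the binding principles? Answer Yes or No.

*her* is a pronoun; Principle B requires it to be free in its binding domain — the matrix clause.
— Hannah: subject of the matrix clause; c-commands the pronoun within its binding domain — blocked (Principle B).

No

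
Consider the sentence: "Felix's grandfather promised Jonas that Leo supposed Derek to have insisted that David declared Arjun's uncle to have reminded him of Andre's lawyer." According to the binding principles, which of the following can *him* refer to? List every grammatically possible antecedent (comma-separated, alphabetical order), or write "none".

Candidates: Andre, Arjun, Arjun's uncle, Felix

*him* is a pronoun; Principle B requires it to be free in its binding domain — the clause headed by 'reminded'.
— Andre: possessor inside the second object DP of the clause headed by 'reminded'; is c-commanded by the pronoun; coreference would bind this R-expression — blocked (Principle C).
— Arjun: possessor inside the subject DP of the clause headed by 'reminded'; does not c-command the pronoun — Principle B does not apply; allowed.
— Arjun's uncle: subject of the clause headed by 'reminded'; c-commands the pronoun within its binding domain — blocked (Principle B).
— Felix: possessor inside the subject DP of the matrix clause; does not c-command the pronoun — Principle B does not apply; allowed.

Arjun, Felix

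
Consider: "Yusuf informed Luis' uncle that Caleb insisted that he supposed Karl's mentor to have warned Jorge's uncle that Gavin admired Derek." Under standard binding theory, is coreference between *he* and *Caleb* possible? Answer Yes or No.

*Caleb* is an R-expression; Principle C requires it to be free (not bound by any c-commanding expression).
— he: subject of the clause headed by 'supposed'; the pronoun does not c-command the R-expression — coreference allowed.

Yes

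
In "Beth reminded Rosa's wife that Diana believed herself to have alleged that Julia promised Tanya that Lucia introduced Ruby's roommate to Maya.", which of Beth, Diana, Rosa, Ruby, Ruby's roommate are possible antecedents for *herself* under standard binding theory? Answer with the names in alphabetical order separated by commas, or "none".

Diana

*herself* is a reflexive; Principle A requires it to be bound within its binding domain — the clause headed by 'believed'.
— Beth: subject of the matrix clause; c-commands the reflexive but lies outside its binding domain — cannot bind it (Principle A).
— Diana: subject of the clause headed by 'believed'; c-commands the reflexive within its binding domain — allowed (Principle A).
— Rosa: possessor inside the object DP of the matrix clause; does not c-command the reflexive — cannot bind it (Principle A).
— Ruby: possessor inside the object DP of the clause headed by 'introduced'; does not c-command the reflexive — cannot bind it (Principle A).
— Ruby's roommate: object of the clause headed by 'introduced'; does not c-command the reflexive — cannot bind it (Principle A).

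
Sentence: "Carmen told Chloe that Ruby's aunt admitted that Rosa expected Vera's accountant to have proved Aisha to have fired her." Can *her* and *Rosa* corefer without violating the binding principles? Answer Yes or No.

*Rosa* is an R-expression; Principle C requires it to be free (not bound by any c-commanding expression).
— her: object of the clause headed by 'fired'; the pronoun does not c-command the R-expression — coreference allowed.

Yes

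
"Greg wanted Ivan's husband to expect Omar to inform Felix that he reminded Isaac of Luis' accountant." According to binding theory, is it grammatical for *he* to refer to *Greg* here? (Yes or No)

*Greg* is an R-expression; Principle C requires it to be free (not bound by any c-commanding expression).
— he: subject of the clause headed by 'reminded'; the pronoun does not c-command the R-expression — coreference allowed.

Yes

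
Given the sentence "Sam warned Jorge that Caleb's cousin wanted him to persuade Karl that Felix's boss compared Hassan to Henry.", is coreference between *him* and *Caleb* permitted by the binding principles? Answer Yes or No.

*him* is a pronoun; Principle B requires it to be free in its binding domain — the clause headed by 'wanted'.
— Caleb: possessor inside the subject DP of the clause headed by 'wanted'; does not c-command the pronoun — Principle B does not apply; allowed.

Yes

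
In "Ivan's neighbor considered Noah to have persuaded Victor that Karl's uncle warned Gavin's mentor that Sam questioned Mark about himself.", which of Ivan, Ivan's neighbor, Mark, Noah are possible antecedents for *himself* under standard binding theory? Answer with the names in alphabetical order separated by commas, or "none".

Mark

*himself* is a reflexive; Principle A requires it to be bound within its binding domain — the clause headed by 'questioned'.
— Ivan: possessor inside the subject DP of the matrix clause; does not c-command the reflexive — cannot bind it (Principle A).
— Ivan's neighbor: subject of the matrix clause; c-commands the reflexive but lies outside its binding domain — cannot bind it (Principle A).
— Mark: object of the clause headed by 'questioned'; c-commands the reflexive within its binding domain — allowed (Principle A).
— Noah: subject of the clause headed by 'persuaded'; c-commands the reflexive but lies outside its binding domain — cannot bind it (Principle A).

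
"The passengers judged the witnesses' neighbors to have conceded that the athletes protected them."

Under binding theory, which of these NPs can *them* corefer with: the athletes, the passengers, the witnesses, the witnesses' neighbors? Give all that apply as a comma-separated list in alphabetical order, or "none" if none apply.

the passengers, the witnesses, the witnesses' neighbors

*them* is a pronoun; Principle B requires it to be free in its binding domain — the clause headed by 'protected'.
— the athletes: subject of the clause headed by 'protected'; c-commands the pronoun within its binding domain — blocked (Principle B).
— the passengers: subject of the matrix clause; c-commands the pronoun but lies outside its binding domain — allowed.
— the witnesses: possessor inside the subject DP of the clause headed by 'conceded'; does not c-command the pronoun — Principle B does not apply; allowed.
— the witnesses' neighbors: subject of the clause headed by 'conceded'; c-commands the pronoun but lies outside its binding domain — allowed.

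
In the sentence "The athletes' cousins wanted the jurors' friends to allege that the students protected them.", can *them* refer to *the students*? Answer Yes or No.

*them* is a pronoun; Principle B requires it to be free in its binding domain — the clause headed by 'protected'.
— the students: subject of the clause headed by 'protected'; c-commands the pronoun within its binding domain — blocked (Principle B).

No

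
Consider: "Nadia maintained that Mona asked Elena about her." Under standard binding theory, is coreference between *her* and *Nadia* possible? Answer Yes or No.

*Nadia* is an R-expression; Principle C requires it to be free (not bound by any c-commanding expression).
— her: second object of the clause headed by 'asked'; the pronoun does not c-command the R-expression — coreference allowed.

Yes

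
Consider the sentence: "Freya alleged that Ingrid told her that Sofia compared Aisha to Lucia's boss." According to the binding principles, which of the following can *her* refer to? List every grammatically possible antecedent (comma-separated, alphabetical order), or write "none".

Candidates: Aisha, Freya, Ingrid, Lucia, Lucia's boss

*her* is a pronoun; Principle B requires it to be free in its binding domain — the clause headed by 'told'.
— Aisha: object of the clause headed by 'compared'; is c-commanded by the pronoun; coreference would bind this R-expression — blocked (Principle C).
— Freya: subject of the matrix clause; c-commands the pronoun but lies outside its binding domain — allowed.
— Ingrid: subject of the clause headed by 'told'; c-commands the pronoun within its binding domain — blocked (Principle B).
— Lucia: possessor inside the second object DP of the clause headed by 'compared'; is c-commanded by the pronoun; coreference would bind this R-expression — blocked (Principle C).
— Lucia's boss: second object of the clause headed by 'compared'; is c-commanded by the pronoun; coreference would bind this R-expression — blocked (Principle C).

Freya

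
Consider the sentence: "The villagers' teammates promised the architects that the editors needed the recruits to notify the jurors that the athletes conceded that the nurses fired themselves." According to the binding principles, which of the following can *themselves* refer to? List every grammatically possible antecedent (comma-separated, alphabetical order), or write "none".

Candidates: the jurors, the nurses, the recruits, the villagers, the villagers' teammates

*themselves* is a reflexive; Principle A requires it to be bound within its binding domain — the clause headed by 'fired'.
— the jurors: object of the clause headed by 'notify'; c-commands the reflexive but lies outside its binding domain — cannot bind it (Principle A).
— the nurses: subject of the clause headed by 'fired'; c-commands the reflexive within its binding domain — allowed (Principle A).
— the recruits: subject of the clause headed by 'notify'; c-commands the reflexive but lies outside its binding domain — cannot bind it (Principle A).
— the villagers: possessor inside the subject DP of the matrix clause; does not c-command the reflexive — cannot bind it (Principle A).
— the villagers' teammates: subject of the matrix clause; c-commands the reflexive but lies outside its binding domain — cannot bind it (Principle A).

the nurses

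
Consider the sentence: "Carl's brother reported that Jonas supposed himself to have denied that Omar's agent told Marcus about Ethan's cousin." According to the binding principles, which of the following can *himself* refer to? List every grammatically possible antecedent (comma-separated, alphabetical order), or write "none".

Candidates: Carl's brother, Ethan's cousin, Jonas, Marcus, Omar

*himself* is a reflexive; Principle A requires it to be bound within its binding domain — the clause headed by 'supposed'.
— Carl's brother: subject of the matrix clause; c-commands the reflexive but lies outside its binding domain — cannot bind it (Principle A).
— Ethan's cousin: second object of the clause headed by 'told'; does not c-command the reflexive — cannot bind it (Principle A).
— Jonas: subject of the clause headed by 'supposed'; c-commands the reflexive within its binding domain — allowed (Principle A).
— Marcus: object of the clause headed by 'told'; does not c-command the reflexive — cannot bind it (Principle A).
— Omar: possessor inside the subject DP of the clause headed by 'told'; does not c-command the reflexive — cannot bind it (Principle A).

Jonas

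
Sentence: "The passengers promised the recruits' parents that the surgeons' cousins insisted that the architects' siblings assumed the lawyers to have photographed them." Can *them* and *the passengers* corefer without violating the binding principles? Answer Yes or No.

*the passengers* is an R-expression; Principle C requires it to be free (not bound by any c-commanding expression).
— them: object of the clause headed by 'photographed'; the pronoun does not c-command the R-expression — coreference allowed.

Yes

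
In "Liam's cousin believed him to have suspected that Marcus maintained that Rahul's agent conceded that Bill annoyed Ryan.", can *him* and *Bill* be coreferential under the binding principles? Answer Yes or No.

No

*Bill* is an R-expression; Principle C requires it to be free (not bound by any c-commanding expression).
— him: subject of the clause headed by 'suspected'; the pronoun c-commands the R-expression — coreference blocked (Principle C).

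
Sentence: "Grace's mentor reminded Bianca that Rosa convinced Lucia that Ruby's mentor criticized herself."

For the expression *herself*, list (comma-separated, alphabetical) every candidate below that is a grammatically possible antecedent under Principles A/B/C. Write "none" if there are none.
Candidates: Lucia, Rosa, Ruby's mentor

*herself* is a reflexive; Principle A requires it to be bound within its binding domain — the clause headed by 'criticized'.
— Lucia: object of the clause headed by 'convinced'; c-commands the reflexive but lies outside its binding domain — cannot bind it (Principle A).
— Rosa: subject of the clause headed by 'convinced'; c-commands the reflexive but lies outside its binding domain — cannot bind it (Principle A).
— Ruby's mentor: subject of the clause headed by 'criticized'; c-commands the reflexive within its binding domain — allowed (Principle A).

Ruby's mentor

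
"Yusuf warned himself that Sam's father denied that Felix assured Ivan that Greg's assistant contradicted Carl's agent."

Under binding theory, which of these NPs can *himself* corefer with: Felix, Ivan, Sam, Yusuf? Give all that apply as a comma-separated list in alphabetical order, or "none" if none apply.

*himself* is a reflexive; Principle A requires it to be bound within its binding domain — the matrix clause.
— Felix: subject of the clause headed by 'assured'; does not c-command the reflexive — cannot bind it (Principle A).
— Ivan: object of the clause headed by 'assured'; does not c-command the reflexive — cannot bind it (Principle A).
— Sam: possessor inside the subject DP of the clause headed by 'denied'; does not c-command the reflexive — cannot bind it (Principle A).
— Yusuf: subject of the matrix clause; c-commands the reflexive within its binding domain — allowed (Principle A).

Yusuf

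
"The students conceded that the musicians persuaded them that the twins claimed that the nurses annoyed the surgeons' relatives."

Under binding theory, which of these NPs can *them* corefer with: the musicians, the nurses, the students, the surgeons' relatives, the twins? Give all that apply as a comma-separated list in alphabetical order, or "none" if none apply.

*them* is a pronoun; Principle B requires it to be free in its binding domain — the clause headed by 'persuaded'.
— the musicians: subject of the clause headed by 'persuaded'; c-commands the pronoun within its binding domain — blocked (Principle B).
— the nurses: subject of the clause headed by 'annoyed'; is c-commanded by the pronoun; coreference would bind this R-expression — blocked (Principle C).
— the students: subject of the matrix clause; c-commands the pronoun but lies outside its binding domain — allowed.
— the surgeons' relatives: object of the clause headed by 'annoyed'; is c-commanded by the pronoun; coreference would bind this R-expression — blocked (Principle C).
— the twins: subject of the clause headed by 'claimed'; is c-commanded by the pronoun; coreference would bind this R-expression — blocked (Principle C).

the students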